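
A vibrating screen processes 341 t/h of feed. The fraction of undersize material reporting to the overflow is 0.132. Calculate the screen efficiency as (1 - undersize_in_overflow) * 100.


Screen efficiency = (1 - fraction of undersize in overflow) * 100
= (1 - 0.132) * 100
= 0.868 * 100
= 86.8%

86.8%


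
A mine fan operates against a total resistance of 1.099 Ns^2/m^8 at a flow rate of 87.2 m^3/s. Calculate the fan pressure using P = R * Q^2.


Compute Q^2:
Q^2 = 87.2^2 = 7603.84
Compute pressure:
P = R * Q^2 = 1.099 * 7603.84
= 8356.6202 Pa

8356.6202 Pa


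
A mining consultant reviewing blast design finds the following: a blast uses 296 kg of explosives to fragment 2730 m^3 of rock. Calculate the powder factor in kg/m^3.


0.1084 kg/m^3

Powder factor = explosive mass / rock volume
= 296 / 2730
= 0.1084 kg/m^3


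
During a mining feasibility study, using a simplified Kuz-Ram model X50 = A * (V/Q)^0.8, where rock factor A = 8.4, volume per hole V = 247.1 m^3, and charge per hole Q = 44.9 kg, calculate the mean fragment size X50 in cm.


32.8685 cm

Compute V/Q:
V/Q = 247.1 / 44.9 = 5.503340757
Raise to the power 0.8:
(V/Q)^0.8 = 5.503340757^0.8 = 3.912921394
Multiply by A:
X50 = 8.4 * 3.912921394
= 32.8685 cm


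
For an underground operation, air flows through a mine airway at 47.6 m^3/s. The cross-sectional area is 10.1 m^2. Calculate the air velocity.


Velocity = flow rate / cross-sectional area
= 47.6 / 10.1
= 4.7129 m/s

4.7129 m/s


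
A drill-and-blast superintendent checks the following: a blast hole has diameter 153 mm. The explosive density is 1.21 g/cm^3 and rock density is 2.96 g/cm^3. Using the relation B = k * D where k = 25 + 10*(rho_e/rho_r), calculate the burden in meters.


4.4504 m

First, compute k:
rho_e / rho_r = 1.21 / 2.96 = 0.4087837838
k = 25 + 10 * 0.4087837838 = 29.08783784
Then, compute burden:
B = k * D / 1000 = 29.08783784 * 153 / 1000
= 4450.439189 / 1000
= 4.4504 m


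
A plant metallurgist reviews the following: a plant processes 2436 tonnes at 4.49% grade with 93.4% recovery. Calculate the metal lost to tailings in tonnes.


Total metal in feed:
= 2436 * 4.49 / 100 = 109.3764 tonnes
Metal recovered:
= 109.3764 * 93.4 / 100 = 102.1575576 tonnes
Metal lost to tailings:
= 109.3764 - 102.1575576
= 7.2188 tonnes

7.2188 tonnes


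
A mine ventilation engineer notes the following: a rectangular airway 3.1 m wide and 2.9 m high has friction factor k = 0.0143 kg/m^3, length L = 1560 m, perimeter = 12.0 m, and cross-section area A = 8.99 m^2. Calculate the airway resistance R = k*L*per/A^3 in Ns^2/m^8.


0.3684 Ns^2/m^8

Compute the numerator:
k * L * per = 0.0143 * 1560 * 12.0
= 267.696
Compute the denominator:
A^3 = 8.99^3 = 726.572699
Resistance:
R = 267.696 / 726.572699
= 0.3684 Ns^2/m^8


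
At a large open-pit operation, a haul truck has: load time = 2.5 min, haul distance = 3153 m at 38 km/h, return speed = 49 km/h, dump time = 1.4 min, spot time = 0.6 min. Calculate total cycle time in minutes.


13.3392 min

Convert haul speed to m/min: 38 * 1000/60 = 633.3333333 m/min
Haul time = 3153 / 633.3333333 = 4.978421053 min
Convert return speed to m/min: 49 * 1000/60 = 816.6666667 m/min
Return time = 3153 / 816.6666667 = 3.860816327 min
Total cycle time:
= 2.5 + 4.978421053 + 1.4 + 3.860816327 + 0.6
= 13.3392 min


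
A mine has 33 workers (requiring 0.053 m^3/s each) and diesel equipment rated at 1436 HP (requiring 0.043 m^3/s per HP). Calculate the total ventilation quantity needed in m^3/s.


63.497 m^3/s

Airflow for workers:
Q_people = 33 * 0.053 = 1.749 m^3/s
Airflow for diesel equipment:
Q_diesel = 1436 * 0.043 = 61.748 m^3/s
Total ventilation:
Q_total = 1.749 + 61.748
= 63.497 m^3/s


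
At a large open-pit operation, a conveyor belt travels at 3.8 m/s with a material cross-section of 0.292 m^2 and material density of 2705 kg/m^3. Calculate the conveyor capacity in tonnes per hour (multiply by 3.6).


Volumetric flow = speed * area
= 3.8 * 0.292 = 1.1096 m^3/s
Mass flow = volumetric * density
= 1.1096 * 2705 = 3001.468 kg/s
Convert to t/h: multiply by 3.6
Capacity = 3001.468 * 3.6
= 10805.2848 t/h

10805.2848 t/h


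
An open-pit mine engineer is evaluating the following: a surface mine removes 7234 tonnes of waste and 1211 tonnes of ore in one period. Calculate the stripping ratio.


5.9736

Stripping ratio = waste tonnage / ore tonnage
= 7234 / 1211
= 5.9736


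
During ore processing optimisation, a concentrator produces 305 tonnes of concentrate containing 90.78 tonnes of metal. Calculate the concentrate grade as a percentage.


29.7639%

Grade = (metal in concentrate / concentrate mass) * 100
= (90.78 / 305) * 100
= 0.2976393443 * 100
= 29.7639%


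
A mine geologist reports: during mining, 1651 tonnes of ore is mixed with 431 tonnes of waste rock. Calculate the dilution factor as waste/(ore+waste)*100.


Total material = ore + waste
= 1651 + 431 = 2082 tonnes
Dilution = waste / total * 100
= 431 / 2082 * 100
= 0.207012488 * 100
= 20.7012%

20.7012%


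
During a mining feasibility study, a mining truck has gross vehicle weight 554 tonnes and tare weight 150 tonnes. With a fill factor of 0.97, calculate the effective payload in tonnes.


391.88 tonnes

Maximum payload = gross - tare
= 554 - 150 = 404 tonnes
Effective payload = max payload * fill factor
= 404 * 0.97
= 391.88 tonnes


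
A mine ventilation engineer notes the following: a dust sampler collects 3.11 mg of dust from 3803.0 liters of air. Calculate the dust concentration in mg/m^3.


Convert liters to m^3: 1 m^3 = 1000 L
Concentration = mass / volume * 1000
= 3.11 / 3803.0 * 1000
= 0.0008177754404 * 1000
= 0.8178 mg/m^3

0.8178 mg/m^3


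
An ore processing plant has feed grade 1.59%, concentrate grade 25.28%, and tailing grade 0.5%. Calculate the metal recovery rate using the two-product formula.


Using the two-product formula:
R = 100 * c * (f - t) / (f * (c - t))
Numerator = 100 * 25.28 * (1.59 - 0.5)
= 100 * 25.28 * 1.09
= 2755.52
Denominator = 1.59 * (25.28 - 0.5)
= 1.59 * 24.78
= 39.4002
R = 2755.52 / 39.4002
= 69.9367%

69.9367%


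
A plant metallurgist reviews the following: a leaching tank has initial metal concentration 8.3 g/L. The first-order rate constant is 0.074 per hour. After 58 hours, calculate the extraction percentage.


98.6322%

Compute the exponent:
-k * t = -0.074 * 58 = -4.292
Remaining concentration:
C = 8.3 * exp(-4.292)
= 8.3 * 0.01367754284
= 0.1135236056 g/L
Extracted = 8.3 - 0.1135236056 = 8.186476394 g/L
Extraction % = 8.186476394 / 8.3 * 100
= 98.6322%


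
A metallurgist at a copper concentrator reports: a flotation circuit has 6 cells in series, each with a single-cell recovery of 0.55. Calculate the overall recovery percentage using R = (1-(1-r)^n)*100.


99.1696%

Complement of single-cell recovery:
1 - r = 1 - 0.55 = 0.45
Raise to power n:
(1 - r)^6 = 0.45^6 = 0.008303765625
Overall recovery:
R = (1 - 0.008303765625) * 100
= 99.1696%


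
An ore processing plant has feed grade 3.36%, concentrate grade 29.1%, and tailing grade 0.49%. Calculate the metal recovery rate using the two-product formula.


86.8796%

Using the two-product formula:
R = 100 * c * (f - t) / (f * (c - t))
Numerator = 100 * 29.1 * (3.36 - 0.49)
= 100 * 29.1 * 2.87
= 8351.7
Denominator = 3.36 * (29.1 - 0.49)
= 3.36 * 28.61
= 96.1296
R = 8351.7 / 96.1296
= 86.8796%


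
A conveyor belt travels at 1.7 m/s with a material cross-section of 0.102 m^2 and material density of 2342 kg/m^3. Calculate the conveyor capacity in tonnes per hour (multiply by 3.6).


1461.9701 t/h

Volumetric flow = speed * area
= 1.7 * 0.102 = 0.1734 m^3/s
Mass flow = volumetric * density
= 0.1734 * 2342 = 406.1028 kg/s
Convert to t/h: multiply by 3.6
Capacity = 406.1028 * 3.6
= 1461.9701 t/h


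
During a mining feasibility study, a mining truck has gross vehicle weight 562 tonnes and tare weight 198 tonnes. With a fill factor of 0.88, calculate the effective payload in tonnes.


320.32 tonnes

Maximum payload = gross - tare
= 562 - 198 = 364 tonnes
Effective payload = max payload * fill factor
= 364 * 0.88
= 320.32 tonnes


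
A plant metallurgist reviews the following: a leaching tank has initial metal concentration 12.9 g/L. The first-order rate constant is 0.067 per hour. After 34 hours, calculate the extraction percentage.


Compute the exponent:
-k * t = -0.067 * 34 = -2.278
Remaining concentration:
C = 12.9 * exp(-2.278)
= 12.9 * 0.1024889798
= 1.32210784 g/L
Extracted = 12.9 - 1.32210784 = 11.57789216 g/L
Extraction % = 11.57789216 / 12.9 * 100
= 89.7511%

89.7511%


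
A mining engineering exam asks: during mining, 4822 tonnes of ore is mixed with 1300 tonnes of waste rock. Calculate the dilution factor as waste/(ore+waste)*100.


Total material = ore + waste
= 4822 + 1300 = 6122 tonnes
Dilution = waste / total * 100
= 1300 / 6122 * 100
= 0.2123489056 * 100
= 21.2349%

21.2349%


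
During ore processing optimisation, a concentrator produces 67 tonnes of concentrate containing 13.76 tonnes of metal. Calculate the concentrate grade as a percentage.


20.5373%

Grade = (metal in concentrate / concentrate mass) * 100
= (13.76 / 67) * 100
= 0.2053731343 * 100
= 20.5373%


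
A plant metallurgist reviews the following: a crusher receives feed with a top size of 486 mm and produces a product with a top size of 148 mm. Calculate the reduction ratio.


3.2838

Reduction ratio = feed size / product size
= 486 / 148
= 3.2838


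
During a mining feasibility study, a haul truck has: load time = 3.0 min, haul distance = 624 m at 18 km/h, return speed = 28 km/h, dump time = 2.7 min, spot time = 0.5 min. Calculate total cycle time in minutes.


9.6171 min

Convert haul speed to m/min: 18 * 1000/60 = 300 m/min
Haul time = 624 / 300 = 2.08 min
Convert return speed to m/min: 28 * 1000/60 = 466.6666667 m/min
Return time = 624 / 466.6666667 = 1.337142857 min
Total cycle time:
= 3.0 + 2.08 + 2.7 + 1.337142857 + 0.5
= 9.6171 min


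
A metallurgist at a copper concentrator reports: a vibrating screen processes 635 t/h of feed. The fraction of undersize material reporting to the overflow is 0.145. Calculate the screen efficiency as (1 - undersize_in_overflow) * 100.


Screen efficiency = (1 - fraction of undersize in overflow) * 100
= (1 - 0.145) * 100
= 0.855 * 100
= 85.5%

85.5%


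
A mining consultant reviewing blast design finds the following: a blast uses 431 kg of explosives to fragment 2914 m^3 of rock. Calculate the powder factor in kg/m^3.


Powder factor = explosive mass / rock volume
= 431 / 2914
= 0.1479 kg/m^3

0.1479 kg/m^3


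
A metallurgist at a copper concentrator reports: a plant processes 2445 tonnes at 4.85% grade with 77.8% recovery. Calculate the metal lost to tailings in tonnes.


26.3253 tonnes

Total metal in feed:
= 2445 * 4.85 / 100 = 118.5825 tonnes
Metal recovered:
= 118.5825 * 77.8 / 100 = 92.257185 tonnes
Metal lost to tailings:
= 118.5825 - 92.257185
= 26.3253 tonnes


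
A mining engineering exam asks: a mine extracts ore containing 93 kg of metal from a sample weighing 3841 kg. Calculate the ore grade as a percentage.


2.4212%

Ore grade = (metal mass / ore mass) * 100
= (93 / 3841) * 100
= 0.02421244468 * 100
= 2.4212%


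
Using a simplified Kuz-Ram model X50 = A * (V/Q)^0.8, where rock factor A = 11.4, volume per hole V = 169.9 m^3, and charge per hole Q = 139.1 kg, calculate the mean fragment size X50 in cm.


Compute V/Q:
V/Q = 169.9 / 139.1 = 1.221423436
Raise to the power 0.8:
(V/Q)^0.8 = 1.221423436^0.8 = 1.173526765
Multiply by A:
X50 = 11.4 * 1.173526765
= 13.3782 cm

13.3782 cm


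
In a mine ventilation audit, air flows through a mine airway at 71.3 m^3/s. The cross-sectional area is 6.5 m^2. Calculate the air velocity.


10.9692 m/s

Velocity = flow rate / cross-sectional area
= 71.3 / 6.5
= 10.9692 m/s


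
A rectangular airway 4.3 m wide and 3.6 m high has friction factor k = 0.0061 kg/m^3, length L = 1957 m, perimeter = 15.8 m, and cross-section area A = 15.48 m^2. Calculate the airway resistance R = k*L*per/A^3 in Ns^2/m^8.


Compute the numerator:
k * L * per = 0.0061 * 1957 * 15.8
= 188.61566
Compute the denominator:
A^3 = 15.48^3 = 3709.478592
Resistance:
R = 188.61566 / 3709.478592
= 0.0508 Ns^2/m^8

0.0508 Ns^2/m^8


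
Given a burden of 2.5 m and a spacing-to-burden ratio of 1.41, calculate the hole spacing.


Spacing = burden * ratio
= 2.5 * 1.41
= 3.525 m

3.525 m


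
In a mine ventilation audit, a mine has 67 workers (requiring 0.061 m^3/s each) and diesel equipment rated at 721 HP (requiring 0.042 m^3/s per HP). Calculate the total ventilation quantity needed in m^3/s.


Airflow for workers:
Q_people = 67 * 0.061 = 4.087 m^3/s
Airflow for diesel equipment:
Q_diesel = 721 * 0.042 = 30.282 m^3/s
Total ventilation:
Q_total = 4.087 + 30.282
= 34.369 m^3/s

34.369 m^3/s


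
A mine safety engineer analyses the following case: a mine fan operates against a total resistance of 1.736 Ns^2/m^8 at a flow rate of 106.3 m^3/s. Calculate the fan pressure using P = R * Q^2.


19616.2618 Pa

Compute Q^2:
Q^2 = 106.3^2 = 11299.69
Compute pressure:
P = R * Q^2 = 1.736 * 11299.69
= 19616.2618 Pa


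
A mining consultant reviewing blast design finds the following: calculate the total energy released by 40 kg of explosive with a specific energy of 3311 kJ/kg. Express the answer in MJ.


Energy = mass * specific_energy / 1000
= 40 * 3311 / 1000
= 132440 / 1000
= 132.44 MJ

132.44 MJ


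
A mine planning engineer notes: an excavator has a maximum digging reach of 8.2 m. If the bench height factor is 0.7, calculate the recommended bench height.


5.74 m

Bench height = reach * factor
= 8.2 * 0.7
= 5.74 m


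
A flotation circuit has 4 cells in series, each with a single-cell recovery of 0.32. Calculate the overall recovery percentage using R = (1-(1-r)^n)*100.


78.6186%

Complement of single-cell recovery:
1 - r = 1 - 0.32 = 0.68
Raise to power n:
(1 - r)^4 = 0.68^4 = 0.21381376
Overall recovery:
R = (1 - 0.21381376) * 100
= 78.6186%


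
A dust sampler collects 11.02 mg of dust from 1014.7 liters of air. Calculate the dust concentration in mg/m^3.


10.8604 mg/m^3

Convert liters to m^3: 1 m^3 = 1000 L
Concentration = mass / volume * 1000
= 11.02 / 1014.7 * 1000
= 0.01086035281 * 1000
= 10.8604 mg/m^3


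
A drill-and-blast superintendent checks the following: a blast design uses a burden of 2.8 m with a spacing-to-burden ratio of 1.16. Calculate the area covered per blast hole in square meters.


9.0944 m^2

First, find the spacing:
Spacing = burden * ratio = 2.8 * 1.16
= 3.248 m
Then, calculate the area:
Area = burden * spacing = 2.8 * 3.248
= 9.0944 m^2


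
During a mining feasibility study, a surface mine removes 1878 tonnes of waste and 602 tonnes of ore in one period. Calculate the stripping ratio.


Stripping ratio = waste tonnage / ore tonnage
= 1878 / 602
= 3.1196

3.1196


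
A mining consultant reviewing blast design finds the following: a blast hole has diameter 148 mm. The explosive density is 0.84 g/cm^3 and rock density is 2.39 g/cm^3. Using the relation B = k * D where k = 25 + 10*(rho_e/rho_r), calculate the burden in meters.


First, compute k:
rho_e / rho_r = 0.84 / 2.39 = 0.3514644351
k = 25 + 10 * 0.3514644351 = 28.51464435
Then, compute burden:
B = k * D / 1000 = 28.51464435 * 148 / 1000
= 4220.167364 / 1000
= 4.2202 m

4.2202 m


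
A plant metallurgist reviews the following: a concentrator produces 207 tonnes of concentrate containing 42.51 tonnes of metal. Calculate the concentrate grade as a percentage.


20.5362%

Grade = (metal in concentrate / concentrate mass) * 100
= (42.51 / 207) * 100
= 0.2053623188 * 100
= 20.5362%


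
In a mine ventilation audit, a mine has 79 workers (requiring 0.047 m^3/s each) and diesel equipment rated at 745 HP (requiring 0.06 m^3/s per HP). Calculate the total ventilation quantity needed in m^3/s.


Airflow for workers:
Q_people = 79 * 0.047 = 3.713 m^3/s
Airflow for diesel equipment:
Q_diesel = 745 * 0.06 = 44.7 m^3/s
Total ventilation:
Q_total = 3.713 + 44.7
= 48.413 m^3/s

48.413 m^3/s


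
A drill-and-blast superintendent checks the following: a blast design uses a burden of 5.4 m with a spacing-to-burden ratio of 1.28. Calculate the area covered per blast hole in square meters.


37.3248 m^2

First, find the spacing:
Spacing = burden * ratio = 5.4 * 1.28
= 6.912 m
Then, calculate the area:
Area = burden * spacing = 5.4 * 6.912
= 37.3248 m^2


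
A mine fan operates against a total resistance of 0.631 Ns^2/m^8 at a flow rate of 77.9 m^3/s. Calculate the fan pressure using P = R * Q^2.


Compute Q^2:
Q^2 = 77.9^2 = 6068.41
Compute pressure:
P = R * Q^2 = 0.631 * 6068.41
= 3829.1667 Pa

3829.1667 Pa


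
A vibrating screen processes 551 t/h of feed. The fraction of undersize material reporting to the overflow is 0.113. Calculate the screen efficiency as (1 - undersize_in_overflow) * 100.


88.7%

Screen efficiency = (1 - fraction of undersize in overflow) * 100
= (1 - 0.113) * 100
= 0.887 * 100
= 88.7%


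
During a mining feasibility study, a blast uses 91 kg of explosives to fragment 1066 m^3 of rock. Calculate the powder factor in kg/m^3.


0.0854 kg/m^3

Powder factor = explosive mass / rock volume
= 91 / 1066
= 0.0854 kg/m^3


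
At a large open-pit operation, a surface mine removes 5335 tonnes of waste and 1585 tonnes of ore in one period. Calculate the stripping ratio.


Stripping ratio = waste tonnage / ore tonnage
= 5335 / 1585
= 3.3659

3.3659


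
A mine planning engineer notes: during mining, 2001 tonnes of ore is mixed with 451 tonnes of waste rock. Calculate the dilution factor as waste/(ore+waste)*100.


Total material = ore + waste
= 2001 + 451 = 2452 tonnes
Dilution = waste / total * 100
= 451 / 2452 * 100
= 0.1839314845 * 100
= 18.3931%

18.3931%


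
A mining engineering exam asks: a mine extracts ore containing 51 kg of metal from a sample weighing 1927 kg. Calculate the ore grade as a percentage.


Ore grade = (metal mass / ore mass) * 100
= (51 / 1927) * 100
= 0.02646600934 * 100
= 2.6466%

2.6466%


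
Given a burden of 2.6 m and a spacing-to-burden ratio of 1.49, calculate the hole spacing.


3.874 m

Spacing = burden * ratio
= 2.6 * 1.49
= 3.874 m


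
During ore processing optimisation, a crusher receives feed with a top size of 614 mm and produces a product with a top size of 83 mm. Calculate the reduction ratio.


7.3976

Reduction ratio = feed size / product size
= 614 / 83
= 7.3976


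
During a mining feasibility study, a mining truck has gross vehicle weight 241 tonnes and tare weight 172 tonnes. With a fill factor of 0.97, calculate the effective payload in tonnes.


66.93 tonnes

Maximum payload = gross - tare
= 241 - 172 = 69 tonnes
Effective payload = max payload * fill factor
= 69 * 0.97
= 66.93 tonnes


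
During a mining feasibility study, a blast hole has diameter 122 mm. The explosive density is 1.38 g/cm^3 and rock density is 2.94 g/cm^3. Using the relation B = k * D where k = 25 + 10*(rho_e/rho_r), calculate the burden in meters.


3.6227 m

First, compute k:
rho_e / rho_r = 1.38 / 2.94 = 0.4693877551
k = 25 + 10 * 0.4693877551 = 29.69387755
Then, compute burden:
B = k * D / 1000 = 29.69387755 * 122 / 1000
= 3622.653061 / 1000
= 3.6227 m


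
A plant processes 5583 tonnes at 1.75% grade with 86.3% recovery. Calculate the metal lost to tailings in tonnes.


Total metal in feed:
= 5583 * 1.75 / 100 = 97.7025 tonnes
Metal recovered:
= 97.7025 * 86.3 / 100 = 84.3172575 tonnes
Metal lost to tailings:
= 97.7025 - 84.3172575
= 13.3852 tonnes

13.3852 tonnes


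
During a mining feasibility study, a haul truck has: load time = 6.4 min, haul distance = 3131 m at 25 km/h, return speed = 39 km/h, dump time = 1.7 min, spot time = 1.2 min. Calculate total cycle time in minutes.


21.6313 min

Convert haul speed to m/min: 25 * 1000/60 = 416.6666667 m/min
Haul time = 3131 / 416.6666667 = 7.5144 min
Convert return speed to m/min: 39 * 1000/60 = 650 m/min
Return time = 3131 / 650 = 4.816923077 min
Total cycle time:
= 6.4 + 7.5144 + 1.7 + 4.816923077 + 1.2
= 21.6313 min


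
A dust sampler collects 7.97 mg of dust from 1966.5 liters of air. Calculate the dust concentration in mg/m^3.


4.0529 mg/m^3

Convert liters to m^3: 1 m^3 = 1000 L
Concentration = mass / volume * 1000
= 7.97 / 1966.5 * 1000
= 0.004052885838 * 1000
= 4.0529 mg/m^3


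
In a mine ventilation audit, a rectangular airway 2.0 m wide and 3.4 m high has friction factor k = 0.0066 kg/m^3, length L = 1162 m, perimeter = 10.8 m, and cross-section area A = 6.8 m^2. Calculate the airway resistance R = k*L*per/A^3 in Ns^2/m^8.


Compute the numerator:
k * L * per = 0.0066 * 1162 * 10.8
= 82.82736
Compute the denominator:
A^3 = 6.8^3 = 314.432
Resistance:
R = 82.82736 / 314.432
= 0.2634 Ns^2/m^8

0.2634 Ns^2/m^8


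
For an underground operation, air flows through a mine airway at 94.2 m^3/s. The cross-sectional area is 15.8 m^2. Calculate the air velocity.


5.962 m/s

Velocity = flow rate / cross-sectional area
= 94.2 / 15.8
= 5.962 m/s


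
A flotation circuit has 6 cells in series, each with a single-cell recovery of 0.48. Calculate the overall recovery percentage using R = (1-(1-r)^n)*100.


Complement of single-cell recovery:
1 - r = 1 - 0.48 = 0.52
Raise to power n:
(1 - r)^6 = 0.52^6 = 0.01977060966
Overall recovery:
R = (1 - 0.01977060966) * 100
= 98.0229%

98.0229%


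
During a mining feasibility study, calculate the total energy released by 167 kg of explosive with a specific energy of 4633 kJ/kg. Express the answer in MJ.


Energy = mass * specific_energy / 1000
= 167 * 4633 / 1000
= 773711 / 1000
= 773.711 MJ

773.711 MJ


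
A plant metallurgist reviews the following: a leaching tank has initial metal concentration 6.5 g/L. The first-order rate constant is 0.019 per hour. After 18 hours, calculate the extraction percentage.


28.9652%

Compute the exponent:
-k * t = -0.019 * 18 = -0.342
Remaining concentration:
C = 6.5 * exp(-0.342)
= 6.5 * 0.7103482047
= 4.617263331 g/L
Extracted = 6.5 - 4.617263331 = 1.882736669 g/L
Extraction % = 1.882736669 / 6.5 * 100
= 28.9652%


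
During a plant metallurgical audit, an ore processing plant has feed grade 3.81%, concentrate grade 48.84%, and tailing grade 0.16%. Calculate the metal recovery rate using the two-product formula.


96.1154%

Using the two-product formula:
R = 100 * c * (f - t) / (f * (c - t))
Numerator = 100 * 48.84 * (3.81 - 0.16)
= 100 * 48.84 * 3.65
= 17826.6
Denominator = 3.81 * (48.84 - 0.16)
= 3.81 * 48.68
= 185.4708
R = 17826.6 / 185.4708
= 96.1154%


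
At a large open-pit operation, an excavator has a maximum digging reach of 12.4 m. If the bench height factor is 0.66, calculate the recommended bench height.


Bench height = reach * factor
= 12.4 * 0.66
= 8.184 m

8.184 m


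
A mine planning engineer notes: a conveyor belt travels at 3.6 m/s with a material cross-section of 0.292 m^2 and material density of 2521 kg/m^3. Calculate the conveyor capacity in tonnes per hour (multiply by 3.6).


9540.2707 t/h

Volumetric flow = speed * area
= 3.6 * 0.292 = 1.0512 m^3/s
Mass flow = volumetric * density
= 1.0512 * 2521 = 2650.0752 kg/s
Convert to t/h: multiply by 3.6
Capacity = 2650.0752 * 3.6
= 9540.2707 t/h


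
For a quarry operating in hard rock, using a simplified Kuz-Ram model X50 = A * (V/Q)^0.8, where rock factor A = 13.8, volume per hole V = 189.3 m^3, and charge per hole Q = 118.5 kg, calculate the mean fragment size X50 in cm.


20.0736 cm

Compute V/Q:
V/Q = 189.3 / 118.5 = 1.597468354
Raise to the power 0.8:
(V/Q)^0.8 = 1.597468354^0.8 = 1.454607461
Multiply by A:
X50 = 13.8 * 1.454607461
= 20.0736 cm


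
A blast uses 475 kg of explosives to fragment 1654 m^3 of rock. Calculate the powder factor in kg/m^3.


0.2872 kg/m^3

Powder factor = explosive mass / rock volume
= 475 / 1654
= 0.2872 kg/m^3


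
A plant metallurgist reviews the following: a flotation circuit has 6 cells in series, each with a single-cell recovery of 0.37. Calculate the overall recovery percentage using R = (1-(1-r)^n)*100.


Complement of single-cell recovery:
1 - r = 1 - 0.37 = 0.63
Raise to power n:
(1 - r)^6 = 0.63^6 = 0.06252350221
Overall recovery:
R = (1 - 0.06252350221) * 100
= 93.7476%

93.7476%


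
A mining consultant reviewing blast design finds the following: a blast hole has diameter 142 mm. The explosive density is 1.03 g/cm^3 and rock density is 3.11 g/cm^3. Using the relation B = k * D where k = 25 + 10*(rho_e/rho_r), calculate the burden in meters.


4.0203 m

First, compute k:
rho_e / rho_r = 1.03 / 3.11 = 0.3311897106
k = 25 + 10 * 0.3311897106 = 28.31189711
Then, compute burden:
B = k * D / 1000 = 28.31189711 * 142 / 1000
= 4020.289389 / 1000
= 4.0203 m


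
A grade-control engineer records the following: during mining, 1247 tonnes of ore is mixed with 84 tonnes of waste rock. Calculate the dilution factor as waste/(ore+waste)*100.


Total material = ore + waste
= 1247 + 84 = 1331 tonnes
Dilution = waste / total * 100
= 84 / 1331 * 100
= 0.06311044328 * 100
= 6.311%

6.311%


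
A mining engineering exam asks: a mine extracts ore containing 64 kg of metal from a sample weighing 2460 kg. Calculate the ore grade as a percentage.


Ore grade = (metal mass / ore mass) * 100
= (64 / 2460) * 100
= 0.02601626016 * 100
= 2.6016%

2.6016%


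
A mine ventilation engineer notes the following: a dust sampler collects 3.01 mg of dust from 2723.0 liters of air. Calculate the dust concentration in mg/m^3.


1.1054 mg/m^3

Convert liters to m^3: 1 m^3 = 1000 L
Concentration = mass / volume * 1000
= 3.01 / 2723.0 * 1000
= 0.001105398458 * 1000
= 1.1054 mg/m^3


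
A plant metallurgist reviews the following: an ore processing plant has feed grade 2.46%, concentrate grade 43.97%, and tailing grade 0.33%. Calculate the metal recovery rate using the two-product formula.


Using the two-product formula:
R = 100 * c * (f - t) / (f * (c - t))
Numerator = 100 * 43.97 * (2.46 - 0.33)
= 100 * 43.97 * 2.13
= 9365.61
Denominator = 2.46 * (43.97 - 0.33)
= 2.46 * 43.64
= 107.3544
R = 9365.61 / 107.3544
= 87.2401%

87.2401%


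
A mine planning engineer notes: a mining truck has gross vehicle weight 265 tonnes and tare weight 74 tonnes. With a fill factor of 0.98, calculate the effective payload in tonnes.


187.18 tonnes

Maximum payload = gross - tare
= 265 - 74 = 191 tonnes
Effective payload = max payload * fill factor
= 191 * 0.98
= 187.18 tonnes


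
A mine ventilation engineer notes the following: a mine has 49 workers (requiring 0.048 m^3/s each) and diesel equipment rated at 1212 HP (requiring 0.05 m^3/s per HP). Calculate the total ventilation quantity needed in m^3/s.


Airflow for workers:
Q_people = 49 * 0.048 = 2.352 m^3/s
Airflow for diesel equipment:
Q_diesel = 1212 * 0.05 = 60.6 m^3/s
Total ventilation:
Q_total = 2.352 + 60.6
= 62.952 m^3/s

62.952 m^3/s


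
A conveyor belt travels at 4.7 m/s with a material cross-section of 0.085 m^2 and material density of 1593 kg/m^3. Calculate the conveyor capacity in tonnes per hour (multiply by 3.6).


Volumetric flow = speed * area
= 4.7 * 0.085 = 0.3995 m^3/s
Mass flow = volumetric * density
= 0.3995 * 1593 = 636.4035 kg/s
Convert to t/h: multiply by 3.6
Capacity = 636.4035 * 3.6
= 2291.0526 t/h

2291.0526 t/h


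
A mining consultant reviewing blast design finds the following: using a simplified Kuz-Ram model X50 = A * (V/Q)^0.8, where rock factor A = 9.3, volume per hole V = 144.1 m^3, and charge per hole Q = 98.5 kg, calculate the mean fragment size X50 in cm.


Compute V/Q:
V/Q = 144.1 / 98.5 = 1.462944162
Raise to the power 0.8:
(V/Q)^0.8 = 1.462944162^0.8 = 1.355758076
Multiply by A:
X50 = 9.3 * 1.355758076
= 12.6086 cm

12.6086 cm


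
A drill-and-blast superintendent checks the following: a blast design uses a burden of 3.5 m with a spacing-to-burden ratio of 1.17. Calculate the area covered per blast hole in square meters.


First, find the spacing:
Spacing = burden * ratio = 3.5 * 1.17
= 4.095 m
Then, calculate the area:
Area = burden * spacing = 3.5 * 4.095
= 14.3325 m^2

14.3325 m^2


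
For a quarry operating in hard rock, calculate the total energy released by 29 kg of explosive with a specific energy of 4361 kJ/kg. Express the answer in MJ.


126.469 MJ

Energy = mass * specific_energy / 1000
= 29 * 4361 / 1000
= 126469 / 1000
= 126.469 MJ


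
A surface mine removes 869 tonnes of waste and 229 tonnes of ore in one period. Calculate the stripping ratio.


Stripping ratio = waste tonnage / ore tonnage
= 869 / 229
= 3.7948

3.7948


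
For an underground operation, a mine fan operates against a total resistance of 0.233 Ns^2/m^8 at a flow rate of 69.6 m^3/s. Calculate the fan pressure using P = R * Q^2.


1128.6893 Pa

Compute Q^2:
Q^2 = 69.6^2 = 4844.16
Compute pressure:
P = R * Q^2 = 0.233 * 4844.16
= 1128.6893 Pa


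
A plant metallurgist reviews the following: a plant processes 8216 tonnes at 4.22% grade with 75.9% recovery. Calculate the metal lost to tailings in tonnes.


83.5584 tonnes

Total metal in feed:
= 8216 * 4.22 / 100 = 346.7152 tonnes
Metal recovered:
= 346.7152 * 75.9 / 100 = 263.1568368 tonnes
Metal lost to tailings:
= 346.7152 - 263.1568368
= 83.5584 tonnes


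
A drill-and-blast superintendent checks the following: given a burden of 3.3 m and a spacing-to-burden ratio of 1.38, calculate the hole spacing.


Spacing = burden * ratio
= 3.3 * 1.38
= 4.554 m

4.554 m


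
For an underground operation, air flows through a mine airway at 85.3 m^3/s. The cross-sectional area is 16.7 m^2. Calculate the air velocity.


5.1078 m/s

Velocity = flow rate / cross-sectional area
= 85.3 / 16.7
= 5.1078 m/s


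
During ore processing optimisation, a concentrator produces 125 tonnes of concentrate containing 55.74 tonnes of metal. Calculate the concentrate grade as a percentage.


44.592%

Grade = (metal in concentrate / concentrate mass) * 100
= (55.74 / 125) * 100
= 0.44592 * 100
= 44.592%


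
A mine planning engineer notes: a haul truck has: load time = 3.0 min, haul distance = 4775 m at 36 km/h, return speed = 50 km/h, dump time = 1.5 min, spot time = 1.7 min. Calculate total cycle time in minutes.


19.8883 min

Convert haul speed to m/min: 36 * 1000/60 = 600 m/min
Haul time = 4775 / 600 = 7.958333333 min
Convert return speed to m/min: 50 * 1000/60 = 833.3333333 m/min
Return time = 4775 / 833.3333333 = 5.73 min
Total cycle time:
= 3.0 + 7.958333333 + 1.5 + 5.73 + 1.7
= 19.8883 min


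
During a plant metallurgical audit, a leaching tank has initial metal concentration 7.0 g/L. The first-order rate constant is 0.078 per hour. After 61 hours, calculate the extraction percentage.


99.1417%

Compute the exponent:
-k * t = -0.078 * 61 = -4.758
Remaining concentration:
C = 7.0 * exp(-4.758)
= 7.0 * 0.008582757759
= 0.06007930431 g/L
Extracted = 7.0 - 0.06007930431 = 6.939920696 g/L
Extraction % = 6.939920696 / 7.0 * 100
= 99.1417%


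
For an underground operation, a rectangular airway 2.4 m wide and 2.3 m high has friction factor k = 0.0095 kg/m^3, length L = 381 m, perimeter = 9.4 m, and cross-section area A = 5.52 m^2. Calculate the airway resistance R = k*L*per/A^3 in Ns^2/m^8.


Compute the numerator:
k * L * per = 0.0095 * 381 * 9.4
= 34.0233
Compute the denominator:
A^3 = 5.52^3 = 168.196608
Resistance:
R = 34.0233 / 168.196608
= 0.2023 Ns^2/m^8

0.2023 Ns^2/m^8


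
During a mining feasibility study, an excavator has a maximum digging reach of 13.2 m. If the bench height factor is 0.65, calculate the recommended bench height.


Bench height = reach * factor
= 13.2 * 0.65
= 8.58 m

8.58 m


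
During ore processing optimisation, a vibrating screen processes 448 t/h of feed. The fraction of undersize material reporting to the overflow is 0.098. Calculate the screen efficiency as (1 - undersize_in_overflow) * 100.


Screen efficiency = (1 - fraction of undersize in overflow) * 100
= (1 - 0.098) * 100
= 0.902 * 100
= 90.2%

90.2%


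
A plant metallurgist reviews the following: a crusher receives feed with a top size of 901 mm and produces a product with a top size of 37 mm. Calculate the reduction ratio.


24.3514

Reduction ratio = feed size / product size
= 901 / 37
= 24.3514


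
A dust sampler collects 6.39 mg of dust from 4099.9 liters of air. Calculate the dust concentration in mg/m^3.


Convert liters to m^3: 1 m^3 = 1000 L
Concentration = mass / volume * 1000
= 6.39 / 4099.9 * 1000
= 0.001558574599 * 1000
= 1.5586 mg/m^3

1.5586 mg/m^3


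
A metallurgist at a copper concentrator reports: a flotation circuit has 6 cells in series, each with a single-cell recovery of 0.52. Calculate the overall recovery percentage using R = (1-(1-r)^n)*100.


98.7769%

Complement of single-cell recovery:
1 - r = 1 - 0.52 = 0.48
Raise to power n:
(1 - r)^6 = 0.48^6 = 0.01223059046
Overall recovery:
R = (1 - 0.01223059046) * 100
= 98.7769%


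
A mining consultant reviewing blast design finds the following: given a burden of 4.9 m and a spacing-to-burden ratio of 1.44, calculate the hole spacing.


Spacing = burden * ratio
= 4.9 * 1.44
= 7.056 m

7.056 m


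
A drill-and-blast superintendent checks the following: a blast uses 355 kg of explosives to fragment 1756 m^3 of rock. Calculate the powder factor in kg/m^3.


0.2022 kg/m^3

Powder factor = explosive mass / rock volume
= 355 / 1756
= 0.2022 kg/m^3


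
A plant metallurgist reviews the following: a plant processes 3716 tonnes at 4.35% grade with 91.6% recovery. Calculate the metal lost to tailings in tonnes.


13.5783 tonnes

Total metal in feed:
= 3716 * 4.35 / 100 = 161.646 tonnes
Metal recovered:
= 161.646 * 91.6 / 100 = 148.067736 tonnes
Metal lost to tailings:
= 161.646 - 148.067736
= 13.5783 tonnes


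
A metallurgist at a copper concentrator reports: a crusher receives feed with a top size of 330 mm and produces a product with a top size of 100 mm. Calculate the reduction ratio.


Reduction ratio = feed size / product size
= 330 / 100
= 3.3

3.3


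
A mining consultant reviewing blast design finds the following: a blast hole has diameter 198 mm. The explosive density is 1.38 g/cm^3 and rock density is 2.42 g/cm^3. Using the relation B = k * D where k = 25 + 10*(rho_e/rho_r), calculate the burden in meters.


First, compute k:
rho_e / rho_r = 1.38 / 2.42 = 0.5702479339
k = 25 + 10 * 0.5702479339 = 30.70247934
Then, compute burden:
B = k * D / 1000 = 30.70247934 * 198 / 1000
= 6079.090909 / 1000
= 6.0791 m

6.0791 m


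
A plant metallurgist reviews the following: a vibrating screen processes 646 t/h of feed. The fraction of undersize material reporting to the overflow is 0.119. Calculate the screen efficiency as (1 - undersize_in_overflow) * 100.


88.1%

Screen efficiency = (1 - fraction of undersize in overflow) * 100
= (1 - 0.119) * 100
= 0.881 * 100
= 88.1%


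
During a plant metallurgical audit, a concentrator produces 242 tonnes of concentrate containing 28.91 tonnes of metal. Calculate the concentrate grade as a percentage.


11.9463%

Grade = (metal in concentrate / concentrate mass) * 100
= (28.91 / 242) * 100
= 0.1194628099 * 100
= 11.9463%


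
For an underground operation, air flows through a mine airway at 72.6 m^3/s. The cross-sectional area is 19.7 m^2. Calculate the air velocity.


3.6853 m/s

Velocity = flow rate / cross-sectional area
= 72.6 / 19.7
= 3.6853 m/s


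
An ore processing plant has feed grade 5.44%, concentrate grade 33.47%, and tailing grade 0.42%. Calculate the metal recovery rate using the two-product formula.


93.4521%

Using the two-product formula:
R = 100 * c * (f - t) / (f * (c - t))
Numerator = 100 * 33.47 * (5.44 - 0.42)
= 100 * 33.47 * 5.02
= 16801.94
Denominator = 5.44 * (33.47 - 0.42)
= 5.44 * 33.05
= 179.792
R = 16801.94 / 179.792
= 93.4521%


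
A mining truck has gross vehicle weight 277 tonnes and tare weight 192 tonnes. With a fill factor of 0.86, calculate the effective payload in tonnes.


73.1 tonnes

Maximum payload = gross - tare
= 277 - 192 = 85 tonnes
Effective payload = max payload * fill factor
= 85 * 0.86
= 73.1 tonnes


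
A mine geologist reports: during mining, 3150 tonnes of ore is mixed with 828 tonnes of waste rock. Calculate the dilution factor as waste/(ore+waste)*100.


Total material = ore + waste
= 3150 + 828 = 3978 tonnes
Dilution = waste / total * 100
= 828 / 3978 * 100
= 0.2081447964 * 100
= 20.8145%

20.8145%


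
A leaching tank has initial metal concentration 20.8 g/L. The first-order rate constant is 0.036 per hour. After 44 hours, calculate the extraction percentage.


79.4847%

Compute the exponent:
-k * t = -0.036 * 44 = -1.584
Remaining concentration:
C = 20.8 * exp(-1.584)
= 20.8 * 0.2051528434
= 4.267179143 g/L
Extracted = 20.8 - 4.267179143 = 16.53282086 g/L
Extraction % = 16.53282086 / 20.8 * 100
= 79.4847%


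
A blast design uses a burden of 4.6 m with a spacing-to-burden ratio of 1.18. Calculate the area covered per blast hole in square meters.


First, find the spacing:
Spacing = burden * ratio = 4.6 * 1.18
= 5.428 m
Then, calculate the area:
Area = burden * spacing = 4.6 * 5.428
= 24.9688 m^2

24.9688 m^2


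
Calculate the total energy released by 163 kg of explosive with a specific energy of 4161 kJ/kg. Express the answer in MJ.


678.243 MJ

Energy = mass * specific_energy / 1000
= 163 * 4161 / 1000
= 678243 / 1000
= 678.243 MJ


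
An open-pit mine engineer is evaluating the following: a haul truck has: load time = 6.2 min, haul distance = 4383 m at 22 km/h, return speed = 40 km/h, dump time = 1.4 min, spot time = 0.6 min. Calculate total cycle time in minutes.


26.7281 min

Convert haul speed to m/min: 22 * 1000/60 = 366.6666667 m/min
Haul time = 4383 / 366.6666667 = 11.95363636 min
Convert return speed to m/min: 40 * 1000/60 = 666.6666667 m/min
Return time = 4383 / 666.6666667 = 6.5745 min
Total cycle time:
= 6.2 + 11.95363636 + 1.4 + 6.5745 + 0.6
= 26.7281 min


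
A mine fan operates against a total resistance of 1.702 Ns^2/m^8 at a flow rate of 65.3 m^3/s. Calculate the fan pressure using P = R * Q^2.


Compute Q^2:
Q^2 = 65.3^2 = 4264.09
Compute pressure:
P = R * Q^2 = 1.702 * 4264.09
= 7257.4812 Pa

7257.4812 Pa


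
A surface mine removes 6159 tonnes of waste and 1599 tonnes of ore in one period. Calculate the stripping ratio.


Stripping ratio = waste tonnage / ore tonnage
= 6159 / 1599
= 3.8518

3.8518


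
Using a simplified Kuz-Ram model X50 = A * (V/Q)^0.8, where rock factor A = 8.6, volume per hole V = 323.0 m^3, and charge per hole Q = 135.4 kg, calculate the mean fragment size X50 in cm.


17.2411 cm

Compute V/Q:
V/Q = 323.0 / 135.4 = 2.385524372
Raise to the power 0.8:
(V/Q)^0.8 = 2.385524372^0.8 = 2.004781686
Multiply by A:
X50 = 8.6 * 2.004781686
= 17.2411 cm


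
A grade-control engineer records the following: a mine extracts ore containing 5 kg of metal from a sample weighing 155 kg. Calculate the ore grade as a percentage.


Ore grade = (metal mass / ore mass) * 100
= (5 / 155) * 100
= 0.03225806452 * 100
= 3.2258%

3.2258%


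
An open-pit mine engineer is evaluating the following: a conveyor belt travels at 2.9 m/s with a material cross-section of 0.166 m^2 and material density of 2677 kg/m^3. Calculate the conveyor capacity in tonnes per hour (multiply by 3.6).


4639.3481 t/h

Volumetric flow = speed * area
= 2.9 * 0.166 = 0.4814 m^3/s
Mass flow = volumetric * density
= 0.4814 * 2677 = 1288.7078 kg/s
Convert to t/h: multiply by 3.6
Capacity = 1288.7078 * 3.6
= 4639.3481 t/h


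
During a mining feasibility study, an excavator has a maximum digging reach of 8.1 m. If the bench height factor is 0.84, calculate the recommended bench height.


6.804 m

Bench height = reach * factor
= 8.1 * 0.84
= 6.804 m


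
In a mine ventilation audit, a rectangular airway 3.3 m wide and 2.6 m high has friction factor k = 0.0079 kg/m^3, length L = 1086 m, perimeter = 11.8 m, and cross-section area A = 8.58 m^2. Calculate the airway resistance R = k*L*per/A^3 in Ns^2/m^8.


0.1603 Ns^2/m^8

Compute the numerator:
k * L * per = 0.0079 * 1086 * 11.8
= 101.23692
Compute the denominator:
A^3 = 8.58^3 = 631.628712
Resistance:
R = 101.23692 / 631.628712
= 0.1603 Ns^2/m^8
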